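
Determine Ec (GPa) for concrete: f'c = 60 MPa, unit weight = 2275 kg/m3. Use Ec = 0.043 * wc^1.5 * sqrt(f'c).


Ec = 0.043 * 2275^1.5 * sqrt(60) / 1000
= 36.14 GPa

36.14


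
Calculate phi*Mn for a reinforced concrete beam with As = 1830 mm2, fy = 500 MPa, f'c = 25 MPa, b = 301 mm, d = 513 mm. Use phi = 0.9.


a = As * fy / (0.85 * f'c * b)
= 1830 * 500 / (0.85 * 25 * 301)
= 143.0526 mm
Mn = As * fy * (d - a/2) / 10^6
= 403.9484 kN-m
phi*Mn = 0.9 * 403.9484 = 363.55 kN-m

363.55


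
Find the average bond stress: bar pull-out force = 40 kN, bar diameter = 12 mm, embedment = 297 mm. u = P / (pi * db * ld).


u = P / (pi * db * ld)
= 40 * 1000 / (pi * 12 * 297)
= 3.573 MPa

3.573


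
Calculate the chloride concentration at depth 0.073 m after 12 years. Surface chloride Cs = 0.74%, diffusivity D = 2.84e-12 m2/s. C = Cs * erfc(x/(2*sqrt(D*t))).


t_seconds = 12 * 365.25 * 24 * 3600 = 378691200.0 s
arg = 0.073 / (2 * sqrt(2.84e-12 * 378691200.0))
= 1.113
erfc(1.113) = 0.1155
C = 0.74 * 0.1155 = 0.0855%

0.0855


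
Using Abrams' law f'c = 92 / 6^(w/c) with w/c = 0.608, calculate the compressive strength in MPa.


f'c = 92 / 6^0.608
= 92 / 2.972
= 30.95 MPa

30.95


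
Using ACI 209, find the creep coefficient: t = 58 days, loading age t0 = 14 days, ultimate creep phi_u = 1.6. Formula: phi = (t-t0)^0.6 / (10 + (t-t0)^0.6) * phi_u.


dt = 58 - 14 = 44
phi = 44^0.6 / (10 + 44^0.6) * 1.6
= 0.787

0.787


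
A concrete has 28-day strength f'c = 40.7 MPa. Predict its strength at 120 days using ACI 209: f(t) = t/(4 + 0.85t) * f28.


f(120) = 120 / (4 + 0.85 * 120) * 40.7
= 120 / 106.0 * 40.7
= 46.08 MPa

46.08


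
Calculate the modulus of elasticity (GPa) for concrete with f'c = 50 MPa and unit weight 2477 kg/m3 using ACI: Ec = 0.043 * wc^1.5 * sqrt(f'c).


Ec = 0.043 * 2477^1.5 * sqrt(50) / 1000
= 37.48 GPa

37.48


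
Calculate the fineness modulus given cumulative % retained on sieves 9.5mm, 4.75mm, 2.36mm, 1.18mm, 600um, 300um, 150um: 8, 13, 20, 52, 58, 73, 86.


FM = sum(cumulative % retained) / 100
= 310 / 100
= 3.1

3.1


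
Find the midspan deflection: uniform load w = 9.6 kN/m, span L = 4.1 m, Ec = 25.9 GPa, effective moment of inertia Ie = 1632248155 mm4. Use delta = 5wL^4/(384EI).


Convert: L = 4.1 m = 4100 mm, Ec = 25.9 GPa = 25900 MPa
delta = 5 * 9.6 * 4100^4 / (384 * 25900 * 1632248155)
= 0.84 mm

0.84


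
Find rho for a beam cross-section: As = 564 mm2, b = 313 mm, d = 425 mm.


rho = As / (b * d)
= 564 / (313 * 425)
= 0.0042

0.0042


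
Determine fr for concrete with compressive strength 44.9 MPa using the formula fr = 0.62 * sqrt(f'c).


fr = 0.62 * sqrt(44.9)
= 4.154 MPa

4.154


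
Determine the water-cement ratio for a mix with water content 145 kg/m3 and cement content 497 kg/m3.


w/c = water / cement
w/c = 145 / 497 = 0.292

0.292


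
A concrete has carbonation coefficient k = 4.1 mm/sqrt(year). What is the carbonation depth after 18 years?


depth = k * sqrt(t)
= 4.1 * sqrt(18)
= 17.39 mm

17.39


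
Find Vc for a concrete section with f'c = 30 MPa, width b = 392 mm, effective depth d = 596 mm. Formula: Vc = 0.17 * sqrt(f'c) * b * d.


Vc = 0.17 * sqrt(30) * 392 * 596 / 1000
= 217.54 kN

217.54


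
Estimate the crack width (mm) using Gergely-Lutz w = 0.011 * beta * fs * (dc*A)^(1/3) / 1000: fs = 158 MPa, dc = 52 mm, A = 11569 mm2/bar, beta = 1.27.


w = 0.011 * beta * fs * (dc * A)^(1/3) / 1000
= 0.011 * 1.27 * 158 * (52 * 11569)^(1/3) / 1000
= 0.186 mm

0.186


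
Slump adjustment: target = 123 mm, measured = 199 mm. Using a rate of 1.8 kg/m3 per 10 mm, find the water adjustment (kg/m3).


Difference = 123 - 199 = -76 mm
Water adjustment = -76 * 1.8 / 10 = -13.7 kg/m3

-13.7


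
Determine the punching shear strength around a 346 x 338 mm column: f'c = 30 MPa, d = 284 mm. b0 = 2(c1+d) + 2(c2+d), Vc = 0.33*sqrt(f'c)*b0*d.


b0 = 2*(346 + 284) + 2*(338 + 284) = 2504 mm
Vc = 0.33 * sqrt(30) * 2504 * 284 / 1000
= 1285.37 kN

1285.37


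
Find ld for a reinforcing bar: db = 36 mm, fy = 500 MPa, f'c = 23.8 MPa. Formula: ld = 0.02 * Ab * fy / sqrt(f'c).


Ab = pi * 36^2 / 4 = 1017.876 mm2
ld = 0.02 * 1017.876 * 500 / sqrt(23.8)
= 2086.4 mm

2086.4


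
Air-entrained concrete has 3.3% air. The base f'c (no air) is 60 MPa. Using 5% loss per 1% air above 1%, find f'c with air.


Strength loss = (3.3 - 1) * 5 = 11.5%
f'c = 60 * (1 - 11.5/100)
= 53.1 MPa

53.1


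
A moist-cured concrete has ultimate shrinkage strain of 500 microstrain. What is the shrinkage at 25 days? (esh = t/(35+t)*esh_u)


esh(25) = 25 / (35 + 25) * 500
= 25 / 60 * 500
= 208.3 microstrain

208.3


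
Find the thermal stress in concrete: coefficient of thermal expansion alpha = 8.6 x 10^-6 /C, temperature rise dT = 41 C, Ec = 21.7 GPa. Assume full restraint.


sigma = alpha * dT * Ec
= 8.6e-6 * 41 * 21.7 * 1000
= 7.651 MPa

7.651


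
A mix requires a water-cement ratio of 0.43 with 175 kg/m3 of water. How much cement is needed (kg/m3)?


Cement = water / (w/c)
= 175 / 0.43
= 407.0 kg/m3

407.0


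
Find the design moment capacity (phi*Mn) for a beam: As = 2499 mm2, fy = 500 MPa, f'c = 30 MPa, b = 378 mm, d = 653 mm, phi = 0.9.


a = As * fy / (0.85 * f'c * b)
= 2499 * 500 / (0.85 * 30 * 378)
= 129.6296 mm
Mn = As * fy * (d - a/2) / 10^6
= 734.9374 kN-m
phi*Mn = 0.9 * 734.9374 = 661.44 kN-m

661.44


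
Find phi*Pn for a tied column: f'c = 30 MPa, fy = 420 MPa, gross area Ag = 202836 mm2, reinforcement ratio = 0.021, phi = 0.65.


Ast = rho * Ag = 0.021 * 202836 = 4259.556 mm2
phi*Pn = 0.65 * 0.80 * (0.85 * 30 * (202836 - 4259.556) + 420 * 4259.556) / 1000
= 3563.41 kN

3563.41


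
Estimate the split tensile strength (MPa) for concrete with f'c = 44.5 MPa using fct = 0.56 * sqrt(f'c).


fct = 0.56 * sqrt(44.5)
= 0.56 * 6.671
= 3.736 MPa

3.736


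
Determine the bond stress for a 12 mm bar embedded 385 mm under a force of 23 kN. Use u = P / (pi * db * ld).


u = P / (pi * db * ld)
= 23 * 1000 / (pi * 12 * 385)
= 1.585 MPa

1.585


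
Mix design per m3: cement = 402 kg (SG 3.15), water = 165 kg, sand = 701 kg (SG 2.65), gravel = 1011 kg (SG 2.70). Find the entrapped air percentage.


Vol cement = 402 / (3.15 * 1000) = 0.127619 m3
Vol water = 165 / 1000 = 0.165 m3
Vol sand = 701 / (2.65 * 1000) = 0.264528 m3
Vol gravel = 1011 / (2.70 * 1000) = 0.374444 m3
Total solid + water volume = 0.931592 m3
Air = (1 - 0.931592) * 100 = 6.84%

6.84


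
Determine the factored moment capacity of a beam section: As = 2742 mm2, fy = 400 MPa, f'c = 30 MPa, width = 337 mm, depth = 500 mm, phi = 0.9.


a = As * fy / (0.85 * f'c * b)
= 2742 * 400 / (0.85 * 30 * 337)
= 127.6313 mm
Mn = As * fy * (d - a/2) / 10^6
= 478.407 kN-m
phi*Mn = 0.9 * 478.407 = 430.57 kN-m

430.57


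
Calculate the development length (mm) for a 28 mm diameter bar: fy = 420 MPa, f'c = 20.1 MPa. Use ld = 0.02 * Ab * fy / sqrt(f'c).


Ab = pi * 28^2 / 4 = 615.752 mm2
ld = 0.02 * 615.752 * 420 / sqrt(20.1)
= 1153.7 mm

1153.7


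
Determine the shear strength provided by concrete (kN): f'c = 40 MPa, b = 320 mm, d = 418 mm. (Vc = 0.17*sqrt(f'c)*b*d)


Vc = 0.17 * sqrt(40) * 320 * 418 / 1000
= 143.82 kN

143.82


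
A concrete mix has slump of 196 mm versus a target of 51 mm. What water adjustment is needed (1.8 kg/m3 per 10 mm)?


Difference = 51 - 196 = -145 mm
Water adjustment = -145 * 1.8 / 10 = -26.1 kg/m3

-26.1


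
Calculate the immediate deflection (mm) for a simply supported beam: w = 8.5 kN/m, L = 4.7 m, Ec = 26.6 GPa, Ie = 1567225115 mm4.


Convert: L = 4.7 m = 4700 mm, Ec = 26.6 GPa = 26600 MPa
delta = 5 * 8.5 * 4700^4 / (384 * 26600 * 1567225115)
= 1.3 mm

1.3


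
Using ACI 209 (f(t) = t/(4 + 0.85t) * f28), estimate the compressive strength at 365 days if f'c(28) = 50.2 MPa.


f(365) = 365 / (4 + 0.85 * 365) * 50.2
= 365 / 314.25 * 50.2
= 58.31 MPa

58.31


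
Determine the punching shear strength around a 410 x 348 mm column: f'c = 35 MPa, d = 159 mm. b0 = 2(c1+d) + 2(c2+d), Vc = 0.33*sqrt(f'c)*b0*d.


b0 = 2*(410 + 159) + 2*(348 + 159) = 2152 mm
Vc = 0.33 * sqrt(35) * 2152 * 159 / 1000
= 668.02 kN

668.02


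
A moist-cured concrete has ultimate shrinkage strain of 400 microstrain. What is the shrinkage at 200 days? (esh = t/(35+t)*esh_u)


esh(200) = 200 / (35 + 200) * 400
= 200 / 235 * 400
= 340.4 microstrain

340.4


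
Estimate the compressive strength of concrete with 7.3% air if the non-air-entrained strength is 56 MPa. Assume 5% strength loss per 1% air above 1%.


Strength loss = (7.3 - 1) * 5 = 31.5%
f'c = 56 * (1 - 31.5/100)
= 38.36 MPa

38.36


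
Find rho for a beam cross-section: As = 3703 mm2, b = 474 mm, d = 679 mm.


rho = As / (b * d)
= 3703 / (474 * 679)
= 0.0115

0.0115


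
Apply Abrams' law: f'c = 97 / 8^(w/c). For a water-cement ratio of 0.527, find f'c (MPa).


f'c = 97 / 8^0.527
= 97 / 2.992
= 32.42 MPa

32.42


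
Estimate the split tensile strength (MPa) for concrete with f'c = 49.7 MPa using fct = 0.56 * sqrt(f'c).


fct = 0.56 * sqrt(49.7)
= 0.56 * 7.05
= 3.948 MPa

3.948


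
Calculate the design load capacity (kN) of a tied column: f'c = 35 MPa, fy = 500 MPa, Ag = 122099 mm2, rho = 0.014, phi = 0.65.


Ast = rho * Ag = 0.014 * 122099 = 1709.386 mm2
phi*Pn = 0.65 * 0.80 * (0.85 * 35 * (122099 - 1709.386) + 500 * 1709.386) / 1000
= 2306.87 kN

2306.87


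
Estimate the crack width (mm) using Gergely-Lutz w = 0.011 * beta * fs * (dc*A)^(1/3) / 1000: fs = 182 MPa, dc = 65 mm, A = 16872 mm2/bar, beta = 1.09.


w = 0.011 * beta * fs * (dc * A)^(1/3) / 1000
= 0.011 * 1.09 * 182 * (65 * 16872)^(1/3) / 1000
= 0.225 mm

0.225


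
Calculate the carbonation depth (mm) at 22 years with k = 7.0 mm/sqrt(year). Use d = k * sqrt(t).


depth = k * sqrt(t)
= 7.0 * sqrt(22)
= 32.83 mm

32.83


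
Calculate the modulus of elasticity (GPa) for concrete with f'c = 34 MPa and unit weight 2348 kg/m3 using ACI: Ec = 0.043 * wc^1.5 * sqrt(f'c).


Ec = 0.043 * 2348^1.5 * sqrt(34) / 1000
= 28.53 GPa

28.53


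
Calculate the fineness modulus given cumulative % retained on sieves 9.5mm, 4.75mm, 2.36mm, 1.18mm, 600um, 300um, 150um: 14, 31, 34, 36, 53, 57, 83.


FM = sum(cumulative % retained) / 100
= 308 / 100
= 3.08

3.08


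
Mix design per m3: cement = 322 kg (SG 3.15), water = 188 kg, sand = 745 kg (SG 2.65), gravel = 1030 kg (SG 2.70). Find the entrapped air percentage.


Vol cement = 322 / (3.15 * 1000) = 0.102222 m3
Vol water = 188 / 1000 = 0.188 m3
Vol sand = 745 / (2.65 * 1000) = 0.281132 m3
Vol gravel = 1030 / (2.70 * 1000) = 0.381481 m3
Total solid + water volume = 0.952836 m3
Air = (1 - 0.952836) * 100 = 4.72%

4.72


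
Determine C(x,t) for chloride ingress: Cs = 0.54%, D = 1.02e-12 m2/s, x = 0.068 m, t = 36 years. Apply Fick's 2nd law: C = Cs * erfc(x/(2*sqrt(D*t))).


t_seconds = 36 * 365.25 * 24 * 3600 = 1136073600.0 s
arg = 0.068 / (2 * sqrt(1.02e-12 * 1136073600.0))
= 0.9988
erfc(0.9988) = 0.1578
C = 0.54 * 0.1578 = 0.0852%

0.0852


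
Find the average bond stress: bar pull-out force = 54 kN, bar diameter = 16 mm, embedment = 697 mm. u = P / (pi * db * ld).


u = P / (pi * db * ld)
= 54 * 1000 / (pi * 16 * 697)
= 1.541 MPa

1.541


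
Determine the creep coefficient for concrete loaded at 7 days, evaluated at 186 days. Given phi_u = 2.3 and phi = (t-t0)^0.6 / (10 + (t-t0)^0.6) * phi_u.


dt = 186 - 7 = 179
phi = 179^0.6 / (10 + 179^0.6) * 2.3
= 1.592

1.592


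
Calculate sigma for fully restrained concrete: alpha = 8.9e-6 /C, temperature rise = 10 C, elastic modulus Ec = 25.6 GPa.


sigma = alpha * dT * Ec
= 8.9e-6 * 10 * 25.6 * 1000
= 2.278 MPa

2.278


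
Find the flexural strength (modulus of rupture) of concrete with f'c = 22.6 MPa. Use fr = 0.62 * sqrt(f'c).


fr = 0.62 * sqrt(22.6)
= 2.947 MPa

2.947


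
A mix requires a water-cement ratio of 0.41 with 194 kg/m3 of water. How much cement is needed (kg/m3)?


Cement = water / (w/c)
= 194 / 0.41
= 473.2 kg/m3

473.2


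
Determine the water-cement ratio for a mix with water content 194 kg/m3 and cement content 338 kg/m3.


w/c = water / cement
w/c = 194 / 338 = 0.574

0.574


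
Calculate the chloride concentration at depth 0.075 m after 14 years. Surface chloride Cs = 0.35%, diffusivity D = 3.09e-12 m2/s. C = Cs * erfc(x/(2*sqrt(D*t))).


t_seconds = 14 * 365.25 * 24 * 3600 = 441806400.0 s
arg = 0.075 / (2 * sqrt(3.09e-12 * 441806400.0))
= 1.0149
erfc(1.0149) = 0.1512
C = 0.35 * 0.1512 = 0.0529%

0.0529


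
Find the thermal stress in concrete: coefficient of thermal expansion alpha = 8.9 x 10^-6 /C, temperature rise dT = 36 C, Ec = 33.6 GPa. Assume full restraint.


sigma = alpha * dT * Ec
= 8.9e-6 * 36 * 33.6 * 1000
= 10.765 MPa

10.765


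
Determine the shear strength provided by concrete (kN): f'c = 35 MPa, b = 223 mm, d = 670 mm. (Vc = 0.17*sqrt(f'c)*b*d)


Vc = 0.17 * sqrt(35) * 223 * 670 / 1000
= 150.27 kN

150.27


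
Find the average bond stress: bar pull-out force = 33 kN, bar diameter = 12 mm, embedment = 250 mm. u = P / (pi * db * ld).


u = P / (pi * db * ld)
= 33 * 1000 / (pi * 12 * 250)
= 3.501 MPa

3.501


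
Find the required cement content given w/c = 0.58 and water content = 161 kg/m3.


Cement = water / (w/c)
= 161 / 0.58
= 277.6 kg/m3

277.6


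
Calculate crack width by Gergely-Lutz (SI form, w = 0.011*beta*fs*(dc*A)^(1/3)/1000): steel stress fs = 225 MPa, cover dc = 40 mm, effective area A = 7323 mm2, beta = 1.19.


w = 0.011 * beta * fs * (dc * A)^(1/3) / 1000
= 0.011 * 1.19 * 225 * (40 * 7323)^(1/3) / 1000
= 0.196 mm

0.196


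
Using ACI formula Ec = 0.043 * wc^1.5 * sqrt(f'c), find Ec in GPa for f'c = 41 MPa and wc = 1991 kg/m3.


Ec = 0.043 * 1991^1.5 * sqrt(41) / 1000
= 24.46 GPa

24.46


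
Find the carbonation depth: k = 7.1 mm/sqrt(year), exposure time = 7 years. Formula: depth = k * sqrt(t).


depth = k * sqrt(t)
= 7.1 * sqrt(7)
= 18.78 mm

18.78


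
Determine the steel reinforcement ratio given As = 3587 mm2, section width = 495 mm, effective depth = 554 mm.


rho = As / (b * d)
= 3587 / (495 * 554)
= 0.0131

0.0131


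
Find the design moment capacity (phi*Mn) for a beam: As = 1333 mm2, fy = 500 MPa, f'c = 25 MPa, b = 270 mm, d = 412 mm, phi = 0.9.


a = As * fy / (0.85 * f'c * b)
= 1333 * 500 / (0.85 * 25 * 270)
= 116.1656 mm
Mn = As * fy * (d - a/2) / 10^6
= 235.8858 kN-m
phi*Mn = 0.9 * 235.8858 = 212.3 kN-m

212.3


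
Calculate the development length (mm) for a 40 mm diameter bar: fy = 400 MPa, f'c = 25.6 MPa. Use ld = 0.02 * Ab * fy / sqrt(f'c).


Ab = pi * 40^2 / 4 = 1256.637 mm2
ld = 0.02 * 1256.637 * 400 / sqrt(25.6)
= 1986.9 mm

1986.9


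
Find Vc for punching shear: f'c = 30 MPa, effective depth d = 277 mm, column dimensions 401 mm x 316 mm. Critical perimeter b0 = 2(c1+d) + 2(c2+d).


b0 = 2*(401 + 277) + 2*(316 + 277) = 2542 mm
Vc = 0.33 * sqrt(30) * 2542 * 277 / 1000
= 1272.71 kN

1272.71


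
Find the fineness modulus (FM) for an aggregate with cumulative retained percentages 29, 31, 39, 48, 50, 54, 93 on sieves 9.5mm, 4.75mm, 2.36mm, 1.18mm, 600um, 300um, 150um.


FM = sum(cumulative % retained) / 100
= 344 / 100
= 3.44

3.44


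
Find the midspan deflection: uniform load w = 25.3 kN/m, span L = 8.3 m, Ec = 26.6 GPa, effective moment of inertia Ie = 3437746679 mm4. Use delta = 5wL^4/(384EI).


Convert: L = 8.3 m = 8300 mm, Ec = 26.6 GPa = 26600 MPa
delta = 5 * 25.3 * 8300^4 / (384 * 26600 * 3437746679)
= 17.1 mm

17.1


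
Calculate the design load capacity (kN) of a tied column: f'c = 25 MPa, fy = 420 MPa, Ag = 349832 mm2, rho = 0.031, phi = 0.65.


Ast = rho * Ag = 0.031 * 349832 = 10844.792 mm2
phi*Pn = 0.65 * 0.80 * (0.85 * 25 * (349832 - 10844.792) + 420 * 10844.792) / 1000
= 6114.31 kN

6114.31


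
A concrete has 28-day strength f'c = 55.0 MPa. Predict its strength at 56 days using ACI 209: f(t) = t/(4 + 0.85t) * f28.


f(56) = 56 / (4 + 0.85 * 56) * 55.0
= 56 / 51.6 * 55.0
= 59.69 MPa

59.69


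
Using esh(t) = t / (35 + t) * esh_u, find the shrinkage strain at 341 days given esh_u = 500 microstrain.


esh(341) = 341 / (35 + 341) * 500
= 341 / 376 * 500
= 453.5 microstrain

453.5


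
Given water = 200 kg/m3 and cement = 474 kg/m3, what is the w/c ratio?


w/c = water / cement
w/c = 200 / 474 = 0.422

0.422


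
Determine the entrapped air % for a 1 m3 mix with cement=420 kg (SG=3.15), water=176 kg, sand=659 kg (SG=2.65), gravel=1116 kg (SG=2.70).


Vol cement = 420 / (3.15 * 1000) = 0.133333 m3
Vol water = 176 / 1000 = 0.176 m3
Vol sand = 659 / (2.65 * 1000) = 0.248679 m3
Vol gravel = 1116 / (2.70 * 1000) = 0.413333 m3
Total solid + water volume = 0.971346 m3
Air = (1 - 0.971346) * 100 = 2.87%

2.87


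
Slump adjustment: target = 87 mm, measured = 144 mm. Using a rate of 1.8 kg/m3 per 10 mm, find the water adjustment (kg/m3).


Difference = 87 - 144 = -57 mm
Water adjustment = -57 * 1.8 / 10 = -10.3 kg/m3

-10.3


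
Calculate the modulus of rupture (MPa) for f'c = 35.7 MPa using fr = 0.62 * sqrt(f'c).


fr = 0.62 * sqrt(35.7)
= 3.704 MPa

3.704


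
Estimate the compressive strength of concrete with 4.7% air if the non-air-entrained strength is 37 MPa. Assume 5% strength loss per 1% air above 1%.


Strength loss = (4.7 - 1) * 5 = 18.5%
f'c = 37 * (1 - 18.5/100)
= 30.15 MPa

30.15


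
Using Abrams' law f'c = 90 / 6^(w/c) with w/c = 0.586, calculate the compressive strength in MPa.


f'c = 90 / 6^0.586
= 90 / 2.858
= 31.5 MPa

31.5


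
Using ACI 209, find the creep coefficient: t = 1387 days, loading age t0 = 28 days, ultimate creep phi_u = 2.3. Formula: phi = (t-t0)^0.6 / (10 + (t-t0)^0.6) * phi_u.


dt = 1387 - 28 = 1359
phi = 1359^0.6 / (10 + 1359^0.6) * 2.3
= 2.032

2.032


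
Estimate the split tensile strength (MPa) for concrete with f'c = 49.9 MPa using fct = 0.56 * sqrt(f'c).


fct = 0.56 * sqrt(49.9)
= 0.56 * 7.064
= 3.956 MPa

3.956


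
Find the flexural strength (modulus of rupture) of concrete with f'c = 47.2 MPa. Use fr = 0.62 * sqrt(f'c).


fr = 0.62 * sqrt(47.2)
= 4.26 MPa

4.26


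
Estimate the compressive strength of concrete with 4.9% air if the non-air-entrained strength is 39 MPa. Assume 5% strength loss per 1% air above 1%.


Strength loss = (4.9 - 1) * 5 = 19.5%
f'c = 39 * (1 - 19.5/100)
= 31.39 MPa

31.39


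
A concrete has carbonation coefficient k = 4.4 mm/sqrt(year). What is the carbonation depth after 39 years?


depth = k * sqrt(t)
= 4.4 * sqrt(39)
= 27.48 mm

27.48


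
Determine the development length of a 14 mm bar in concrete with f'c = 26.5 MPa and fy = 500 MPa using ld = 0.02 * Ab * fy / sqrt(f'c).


Ab = pi * 14^2 / 4 = 153.938 mm2
ld = 0.02 * 153.938 * 500 / sqrt(26.5)
= 299.0 mm

299.0


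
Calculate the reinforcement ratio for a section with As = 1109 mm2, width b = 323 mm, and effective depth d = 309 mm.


rho = As / (b * d)
= 1109 / (323 * 309)
= 0.0111

0.0111


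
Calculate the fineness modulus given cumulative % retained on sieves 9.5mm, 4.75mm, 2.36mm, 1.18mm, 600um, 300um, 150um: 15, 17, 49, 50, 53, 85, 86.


FM = sum(cumulative % retained) / 100
= 355 / 100
= 3.55

3.55


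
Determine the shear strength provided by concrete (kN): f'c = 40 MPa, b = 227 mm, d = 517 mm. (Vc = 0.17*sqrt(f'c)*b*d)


Vc = 0.17 * sqrt(40) * 227 * 517 / 1000
= 126.18 kN

126.18


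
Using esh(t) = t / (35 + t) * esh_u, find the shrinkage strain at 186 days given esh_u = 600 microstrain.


esh(186) = 186 / (35 + 186) * 600
= 186 / 221 * 600
= 505.0 microstrain

505.0


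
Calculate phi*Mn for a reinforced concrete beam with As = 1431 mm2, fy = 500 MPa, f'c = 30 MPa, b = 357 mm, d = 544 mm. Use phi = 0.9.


a = As * fy / (0.85 * f'c * b)
= 1431 * 500 / (0.85 * 30 * 357)
= 78.5961 mm
Mn = As * fy * (d - a/2) / 10^6
= 361.1142 kN-m
phi*Mn = 0.9 * 361.1142 = 325.0 kN-m

325.0


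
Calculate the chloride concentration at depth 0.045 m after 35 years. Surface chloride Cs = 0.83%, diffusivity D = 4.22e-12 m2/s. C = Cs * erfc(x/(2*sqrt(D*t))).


t_seconds = 35 * 365.25 * 24 * 3600 = 1104516000.0 s
arg = 0.045 / (2 * sqrt(4.22e-12 * 1104516000.0))
= 0.3296
erfc(0.3296) = 0.6412
C = 0.83 * 0.6412 = 0.5322%

0.5322


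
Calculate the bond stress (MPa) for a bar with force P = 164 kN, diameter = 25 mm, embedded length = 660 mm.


u = P / (pi * db * ld)
= 164 * 1000 / (pi * 25 * 660)
= 3.164 MPa

3.164


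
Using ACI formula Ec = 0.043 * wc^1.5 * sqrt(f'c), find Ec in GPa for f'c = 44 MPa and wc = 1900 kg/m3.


Ec = 0.043 * 1900^1.5 * sqrt(44) / 1000
= 23.62 GPa

23.62


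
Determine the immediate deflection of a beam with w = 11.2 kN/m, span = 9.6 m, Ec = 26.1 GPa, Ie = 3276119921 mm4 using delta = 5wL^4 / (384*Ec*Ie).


Convert: L = 9.6 m = 9600 mm, Ec = 26.1 GPa = 26100 MPa
delta = 5 * 11.2 * 9600^4 / (384 * 26100 * 3276119921)
= 14.49 mm

14.49


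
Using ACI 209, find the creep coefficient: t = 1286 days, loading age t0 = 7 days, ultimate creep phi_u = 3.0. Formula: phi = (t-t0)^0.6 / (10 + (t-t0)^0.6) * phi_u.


dt = 1286 - 7 = 1279
phi = 1279^0.6 / (10 + 1279^0.6) * 3.0
= 2.639

2.639


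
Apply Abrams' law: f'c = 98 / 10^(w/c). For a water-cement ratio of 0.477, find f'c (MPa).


f'c = 98 / 10^0.477
= 98 / 2.999
= 32.68 MPa

32.68


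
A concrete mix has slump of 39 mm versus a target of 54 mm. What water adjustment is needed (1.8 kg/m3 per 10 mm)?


Difference = 54 - 39 = 15 mm
Water adjustment = 15 * 1.8 / 10 = 2.7 kg/m3

2.7


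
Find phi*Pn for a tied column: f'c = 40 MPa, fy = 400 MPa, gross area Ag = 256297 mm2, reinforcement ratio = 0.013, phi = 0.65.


Ast = rho * Ag = 0.013 * 256297 = 3331.861 mm2
phi*Pn = 0.65 * 0.80 * (0.85 * 40 * (256297 - 3331.861) + 400 * 3331.861) / 1000
= 5165.45 kN

5165.45


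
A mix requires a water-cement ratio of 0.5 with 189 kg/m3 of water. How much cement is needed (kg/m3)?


Cement = water / (w/c)
= 189 / 0.5
= 378.0 kg/m3

378.0


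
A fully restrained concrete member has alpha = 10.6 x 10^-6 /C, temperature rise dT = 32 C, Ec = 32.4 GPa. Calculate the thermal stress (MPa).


sigma = alpha * dT * Ec
= 10.6e-6 * 32 * 32.4 * 1000
= 10.99 MPa

10.99


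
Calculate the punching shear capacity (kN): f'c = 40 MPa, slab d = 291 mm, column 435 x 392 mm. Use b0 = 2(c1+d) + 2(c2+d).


b0 = 2*(435 + 291) + 2*(392 + 291) = 2818 mm
Vc = 0.33 * sqrt(40) * 2818 * 291 / 1000
= 1711.5 kN

1711.5


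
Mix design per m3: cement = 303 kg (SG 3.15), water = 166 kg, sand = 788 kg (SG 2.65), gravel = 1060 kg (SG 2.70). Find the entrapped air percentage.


Vol cement = 303 / (3.15 * 1000) = 0.09619 m3
Vol water = 166 / 1000 = 0.166 m3
Vol sand = 788 / (2.65 * 1000) = 0.297358 m3
Vol gravel = 1060 / (2.70 * 1000) = 0.392593 m3
Total solid + water volume = 0.952142 m3
Air = (1 - 0.952142) * 100 = 4.79%

4.79


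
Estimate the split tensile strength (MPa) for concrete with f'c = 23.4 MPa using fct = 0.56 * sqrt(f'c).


fct = 0.56 * sqrt(23.4)
= 0.56 * 4.837
= 2.709 MPa

2.709


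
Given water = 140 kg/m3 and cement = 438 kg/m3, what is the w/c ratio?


w/c = water / cement
w/c = 140 / 438 = 0.32

0.32


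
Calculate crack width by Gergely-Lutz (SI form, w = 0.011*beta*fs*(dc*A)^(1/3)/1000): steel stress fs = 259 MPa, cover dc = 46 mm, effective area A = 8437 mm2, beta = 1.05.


w = 0.011 * beta * fs * (dc * A)^(1/3) / 1000
= 0.011 * 1.05 * 259 * (46 * 8437)^(1/3) / 1000
= 0.218 mm

0.218


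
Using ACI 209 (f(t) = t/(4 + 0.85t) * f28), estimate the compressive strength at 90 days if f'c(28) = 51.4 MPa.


f(90) = 90 / (4 + 0.85 * 90) * 51.4
= 90 / 80.5 * 51.4
= 57.47 MPa

57.47


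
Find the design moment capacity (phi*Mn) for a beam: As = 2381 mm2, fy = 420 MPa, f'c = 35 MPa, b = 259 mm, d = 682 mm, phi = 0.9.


a = As * fy / (0.85 * f'c * b)
= 2381 * 420 / (0.85 * 35 * 259)
= 129.7842 mm
Mn = As * fy * (d - a/2) / 10^6
= 617.1202 kN-m
phi*Mn = 0.9 * 617.1202 = 555.41 kN-m

555.41


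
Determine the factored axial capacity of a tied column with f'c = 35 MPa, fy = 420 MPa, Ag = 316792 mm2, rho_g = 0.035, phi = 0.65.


Ast = rho * Ag = 0.035 * 316792 = 11087.72 mm2
phi*Pn = 0.65 * 0.80 * (0.85 * 35 * (316792 - 11087.72) + 420 * 11087.72) / 1000
= 7150.8 kN

7150.8


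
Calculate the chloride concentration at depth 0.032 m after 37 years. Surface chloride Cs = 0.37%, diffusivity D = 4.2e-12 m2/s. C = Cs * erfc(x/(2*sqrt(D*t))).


t_seconds = 37 * 365.25 * 24 * 3600 = 1167631200.0 s
arg = 0.032 / (2 * sqrt(4.2e-12 * 1167631200.0))
= 0.2285
erfc(0.2285) = 0.7466
C = 0.37 * 0.7466 = 0.2762%

0.2762


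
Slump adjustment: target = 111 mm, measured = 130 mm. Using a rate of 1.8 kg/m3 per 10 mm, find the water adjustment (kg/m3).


Difference = 111 - 130 = -19 mm
Water adjustment = -19 * 1.8 / 10 = -3.4 kg/m3

-3.4


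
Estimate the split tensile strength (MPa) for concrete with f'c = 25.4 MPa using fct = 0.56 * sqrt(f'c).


fct = 0.56 * sqrt(25.4)
= 0.56 * 5.04
= 2.822 MPa

2.822


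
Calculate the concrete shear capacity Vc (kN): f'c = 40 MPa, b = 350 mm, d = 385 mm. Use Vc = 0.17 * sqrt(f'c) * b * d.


Vc = 0.17 * sqrt(40) * 350 * 385 / 1000
= 144.88 kN

144.88


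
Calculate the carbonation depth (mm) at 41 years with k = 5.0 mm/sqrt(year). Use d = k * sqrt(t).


depth = k * sqrt(t)
= 5.0 * sqrt(41)
= 32.02 mm

32.02


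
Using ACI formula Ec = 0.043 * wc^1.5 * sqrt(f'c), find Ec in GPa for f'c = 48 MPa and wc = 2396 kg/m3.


Ec = 0.043 * 2396^1.5 * sqrt(48) / 1000
= 34.94 GPa

34.94


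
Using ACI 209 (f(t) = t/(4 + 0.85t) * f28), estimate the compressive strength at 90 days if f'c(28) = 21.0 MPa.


f(90) = 90 / (4 + 0.85 * 90) * 21.0
= 90 / 80.5 * 21.0
= 23.48 MPa

23.48


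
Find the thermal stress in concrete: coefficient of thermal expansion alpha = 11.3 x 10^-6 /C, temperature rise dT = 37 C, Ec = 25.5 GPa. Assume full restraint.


sigma = alpha * dT * Ec
= 11.3e-6 * 37 * 25.5 * 1000
= 10.662 MPa

10.662


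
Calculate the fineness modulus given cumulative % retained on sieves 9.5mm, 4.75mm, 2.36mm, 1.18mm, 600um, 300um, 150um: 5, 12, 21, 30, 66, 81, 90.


FM = sum(cumulative % retained) / 100
= 305 / 100
= 3.05

3.05


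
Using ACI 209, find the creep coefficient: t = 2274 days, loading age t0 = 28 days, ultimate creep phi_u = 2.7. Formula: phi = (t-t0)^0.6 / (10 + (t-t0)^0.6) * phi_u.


dt = 2274 - 28 = 2246
phi = 2246^0.6 / (10 + 2246^0.6) * 2.7
= 2.46

2.46


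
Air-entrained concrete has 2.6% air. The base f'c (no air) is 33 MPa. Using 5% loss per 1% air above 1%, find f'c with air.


Strength loss = (2.6 - 1) * 5 = 8.0%
f'c = 33 * (1 - 8.0/100)
= 30.36 MPa

30.36


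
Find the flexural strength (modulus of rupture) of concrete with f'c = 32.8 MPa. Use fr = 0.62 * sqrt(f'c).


fr = 0.62 * sqrt(32.8)
= 3.551 MPa

3.551


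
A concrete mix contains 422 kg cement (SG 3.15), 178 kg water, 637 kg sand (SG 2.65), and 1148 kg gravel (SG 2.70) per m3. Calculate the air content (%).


Vol cement = 422 / (3.15 * 1000) = 0.133968 m3
Vol water = 178 / 1000 = 0.178 m3
Vol sand = 637 / (2.65 * 1000) = 0.240377 m3
Vol gravel = 1148 / (2.70 * 1000) = 0.425185 m3
Total solid + water volume = 0.977531 m3
Air = (1 - 0.977531) * 100 = 2.25%

2.25


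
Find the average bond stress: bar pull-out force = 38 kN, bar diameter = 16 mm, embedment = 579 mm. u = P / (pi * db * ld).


u = P / (pi * db * ld)
= 38 * 1000 / (pi * 16 * 579)
= 1.306 MPa

1.306


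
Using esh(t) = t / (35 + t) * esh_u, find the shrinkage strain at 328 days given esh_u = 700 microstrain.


esh(328) = 328 / (35 + 328) * 700
= 328 / 363 * 700
= 632.5 microstrain

632.5


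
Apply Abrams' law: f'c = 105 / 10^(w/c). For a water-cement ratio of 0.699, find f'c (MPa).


f'c = 105 / 10^0.699
= 105 / 5.0
= 21.0 MPa

21.0


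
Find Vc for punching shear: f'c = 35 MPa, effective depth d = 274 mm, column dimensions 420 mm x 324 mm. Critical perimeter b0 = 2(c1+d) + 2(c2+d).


b0 = 2*(420 + 274) + 2*(324 + 274) = 2584 mm
Vc = 0.33 * sqrt(35) * 2584 * 274 / 1000
= 1382.26 kN

1382.26


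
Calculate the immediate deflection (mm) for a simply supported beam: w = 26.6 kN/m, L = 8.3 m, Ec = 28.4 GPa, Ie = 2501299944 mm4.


Convert: L = 8.3 m = 8300 mm, Ec = 28.4 GPa = 28400 MPa
delta = 5 * 26.6 * 8300^4 / (384 * 28400 * 2501299944)
= 23.14 mm

23.14


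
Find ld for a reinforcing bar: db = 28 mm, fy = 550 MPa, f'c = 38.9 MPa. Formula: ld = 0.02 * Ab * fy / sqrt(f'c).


Ab = pi * 28^2 / 4 = 615.752 mm2
ld = 0.02 * 615.752 * 550 / sqrt(38.9)
= 1086.0 mm

1086.0


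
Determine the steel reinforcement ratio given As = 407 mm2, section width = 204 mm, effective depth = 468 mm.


rho = As / (b * d)
= 407 / (204 * 468)
= 0.0043

0.0043


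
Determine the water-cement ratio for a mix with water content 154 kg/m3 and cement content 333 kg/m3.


w/c = water / cement
w/c = 154 / 333 = 0.462

0.462


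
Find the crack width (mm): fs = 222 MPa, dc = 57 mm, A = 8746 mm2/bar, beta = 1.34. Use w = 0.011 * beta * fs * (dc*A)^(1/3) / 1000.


w = 0.011 * beta * fs * (dc * A)^(1/3) / 1000
= 0.011 * 1.34 * 222 * (57 * 8746)^(1/3) / 1000
= 0.259 mm

0.259


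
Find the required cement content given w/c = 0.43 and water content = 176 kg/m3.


Cement = water / (w/c)
= 176 / 0.43
= 409.3 kg/m3

409.3


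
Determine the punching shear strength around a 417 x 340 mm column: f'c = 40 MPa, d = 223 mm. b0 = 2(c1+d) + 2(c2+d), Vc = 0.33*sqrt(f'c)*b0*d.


b0 = 2*(417 + 223) + 2*(340 + 223) = 2406 mm
Vc = 0.33 * sqrt(40) * 2406 * 223 / 1000
= 1119.81 kN

1119.81


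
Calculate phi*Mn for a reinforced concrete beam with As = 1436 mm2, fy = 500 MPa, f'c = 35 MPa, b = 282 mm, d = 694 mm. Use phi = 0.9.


a = As * fy / (0.85 * f'c * b)
= 1436 * 500 / (0.85 * 35 * 282)
= 85.5832 mm
Mn = As * fy * (d - a/2) / 10^6
= 467.5676 kN-m
phi*Mn = 0.9 * 467.5676 = 420.81 kN-m

420.81


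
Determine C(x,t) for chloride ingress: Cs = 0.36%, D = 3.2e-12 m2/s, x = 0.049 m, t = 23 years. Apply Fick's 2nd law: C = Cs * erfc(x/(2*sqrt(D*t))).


t_seconds = 23 * 365.25 * 24 * 3600 = 725824800.0 s
arg = 0.049 / (2 * sqrt(3.2e-12 * 725824800.0))
= 0.5084
erfc(0.5084) = 0.4722
C = 0.36 * 0.4722 = 0.17%

0.17


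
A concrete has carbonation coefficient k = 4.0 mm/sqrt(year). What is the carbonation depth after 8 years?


depth = k * sqrt(t)
= 4.0 * sqrt(8)
= 11.31 mm

11.31


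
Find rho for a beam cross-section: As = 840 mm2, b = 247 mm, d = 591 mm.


rho = As / (b * d)
= 840 / (247 * 591)
= 0.0058

0.0058


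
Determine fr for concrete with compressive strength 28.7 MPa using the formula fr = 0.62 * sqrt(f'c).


fr = 0.62 * sqrt(28.7)
= 3.321 MPa

3.321


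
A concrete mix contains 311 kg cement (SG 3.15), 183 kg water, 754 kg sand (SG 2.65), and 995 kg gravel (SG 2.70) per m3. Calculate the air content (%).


Vol cement = 311 / (3.15 * 1000) = 0.09873 m3
Vol water = 183 / 1000 = 0.183 m3
Vol sand = 754 / (2.65 * 1000) = 0.284528 m3
Vol gravel = 995 / (2.70 * 1000) = 0.368519 m3
Total solid + water volume = 0.934777 m3
Air = (1 - 0.934777) * 100 = 6.52%

6.52


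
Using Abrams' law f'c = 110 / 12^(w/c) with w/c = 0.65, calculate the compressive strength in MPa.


f'c = 110 / 12^0.65
= 110 / 5.029
= 21.87 MPa

21.87


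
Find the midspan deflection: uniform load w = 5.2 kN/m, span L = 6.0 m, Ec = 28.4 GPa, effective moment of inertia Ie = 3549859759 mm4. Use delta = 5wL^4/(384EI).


Convert: L = 6.0 m = 6000 mm, Ec = 28.4 GPa = 28400 MPa
delta = 5 * 5.2 * 6000^4 / (384 * 28400 * 3549859759)
= 0.87 mm

0.87


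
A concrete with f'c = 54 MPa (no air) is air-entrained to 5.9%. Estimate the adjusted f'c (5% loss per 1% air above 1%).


Strength loss = (5.9 - 1) * 5 = 24.5%
f'c = 54 * (1 - 24.5/100)
= 40.77 MPa

40.77


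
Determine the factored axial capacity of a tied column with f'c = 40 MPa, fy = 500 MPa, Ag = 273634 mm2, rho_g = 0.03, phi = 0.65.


Ast = rho * Ag = 0.03 * 273634 = 8209.02 mm2
phi*Pn = 0.65 * 0.80 * (0.85 * 40 * (273634 - 8209.02) + 500 * 8209.02) / 1000
= 6827.06 kN

6827.06


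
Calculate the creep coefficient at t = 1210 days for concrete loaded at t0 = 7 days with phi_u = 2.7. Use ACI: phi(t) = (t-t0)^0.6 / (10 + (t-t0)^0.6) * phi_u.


dt = 1210 - 7 = 1203
phi = 1203^0.6 / (10 + 1203^0.6) * 2.7
= 2.365

2.365


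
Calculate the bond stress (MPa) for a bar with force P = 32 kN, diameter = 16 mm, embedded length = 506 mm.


u = P / (pi * db * ld)
= 32 * 1000 / (pi * 16 * 506)
= 1.258 MPa

1.258


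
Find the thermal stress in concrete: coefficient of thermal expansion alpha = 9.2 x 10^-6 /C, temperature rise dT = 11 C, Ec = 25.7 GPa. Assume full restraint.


sigma = alpha * dT * Ec
= 9.2e-6 * 11 * 25.7 * 1000
= 2.601 MPa

2.601


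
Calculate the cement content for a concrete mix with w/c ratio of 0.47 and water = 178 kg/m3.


Cement = water / (w/c)
= 178 / 0.47
= 378.7 kg/m3

378.7


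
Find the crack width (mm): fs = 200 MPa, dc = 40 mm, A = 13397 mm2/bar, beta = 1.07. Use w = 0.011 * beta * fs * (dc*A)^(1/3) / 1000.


w = 0.011 * beta * fs * (dc * A)^(1/3) / 1000
= 0.011 * 1.07 * 200 * (40 * 13397)^(1/3) / 1000
= 0.191 mm

0.191


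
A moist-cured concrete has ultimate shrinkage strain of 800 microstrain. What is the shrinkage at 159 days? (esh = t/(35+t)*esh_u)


esh(159) = 159 / (35 + 159) * 800
= 159 / 194 * 800
= 655.7 microstrain

655.7


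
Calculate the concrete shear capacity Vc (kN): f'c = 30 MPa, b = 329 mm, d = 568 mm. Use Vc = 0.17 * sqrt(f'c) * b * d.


Vc = 0.17 * sqrt(30) * 329 * 568 / 1000
= 174.0 kN

174.0


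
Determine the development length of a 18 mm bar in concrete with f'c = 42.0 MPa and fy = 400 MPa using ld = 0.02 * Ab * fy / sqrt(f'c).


Ab = pi * 18^2 / 4 = 254.469 mm2
ld = 0.02 * 254.469 * 400 / sqrt(42.0)
= 314.1 mm

314.1


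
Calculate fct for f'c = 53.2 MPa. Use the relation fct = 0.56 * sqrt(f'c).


fct = 0.56 * sqrt(53.2)
= 0.56 * 7.294
= 4.085 MPa

4.085


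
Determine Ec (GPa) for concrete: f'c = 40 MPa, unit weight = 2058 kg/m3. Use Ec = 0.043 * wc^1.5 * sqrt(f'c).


Ec = 0.043 * 2058^1.5 * sqrt(40) / 1000
= 25.39 GPa

25.39


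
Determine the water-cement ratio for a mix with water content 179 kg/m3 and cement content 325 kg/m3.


w/c = water / cement
w/c = 179 / 325 = 0.551

0.551


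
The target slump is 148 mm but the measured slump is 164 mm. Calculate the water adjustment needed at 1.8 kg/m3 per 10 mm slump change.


Difference = 148 - 164 = -16 mm
Water adjustment = -16 * 1.8 / 10 = -2.9 kg/m3

-2.9


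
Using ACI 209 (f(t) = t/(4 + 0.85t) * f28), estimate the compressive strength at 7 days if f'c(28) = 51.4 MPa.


f(7) = 7 / (4 + 0.85 * 7) * 51.4
= 7 / 9.95 * 51.4
= 36.16 MPa

36.16


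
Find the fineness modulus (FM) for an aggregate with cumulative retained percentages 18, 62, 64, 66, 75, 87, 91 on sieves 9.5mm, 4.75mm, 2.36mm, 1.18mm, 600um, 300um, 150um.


FM = sum(cumulative % retained) / 100
= 463 / 100
= 4.63

4.63


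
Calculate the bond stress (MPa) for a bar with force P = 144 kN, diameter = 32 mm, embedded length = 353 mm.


u = P / (pi * db * ld)
= 144 * 1000 / (pi * 32 * 353)
= 4.058 MPa

4.058


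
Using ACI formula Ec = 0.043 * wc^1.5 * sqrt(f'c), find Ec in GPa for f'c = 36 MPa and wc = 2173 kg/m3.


Ec = 0.043 * 2173^1.5 * sqrt(36) / 1000
= 26.13 GPa

26.13


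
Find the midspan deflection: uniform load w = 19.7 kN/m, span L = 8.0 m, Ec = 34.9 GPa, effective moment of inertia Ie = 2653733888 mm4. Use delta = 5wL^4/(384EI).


Convert: L = 8.0 m = 8000 mm, Ec = 34.9 GPa = 34900 MPa
delta = 5 * 19.7 * 8000^4 / (384 * 34900 * 2653733888)
= 11.34 mm

11.34


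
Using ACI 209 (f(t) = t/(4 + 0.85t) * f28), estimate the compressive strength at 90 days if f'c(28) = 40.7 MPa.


f(90) = 90 / (4 + 0.85 * 90) * 40.7
= 90 / 80.5 * 40.7
= 45.5 MPa

45.5


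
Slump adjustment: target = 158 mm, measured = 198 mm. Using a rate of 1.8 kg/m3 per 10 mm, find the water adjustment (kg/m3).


Difference = 158 - 198 = -40 mm
Water adjustment = -40 * 1.8 / 10 = -7.2 kg/m3

-7.2


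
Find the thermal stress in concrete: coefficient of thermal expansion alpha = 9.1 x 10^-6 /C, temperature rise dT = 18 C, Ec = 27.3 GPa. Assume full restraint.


sigma = alpha * dT * Ec
= 9.1e-6 * 18 * 27.3 * 1000
= 4.472 MPa

4.472


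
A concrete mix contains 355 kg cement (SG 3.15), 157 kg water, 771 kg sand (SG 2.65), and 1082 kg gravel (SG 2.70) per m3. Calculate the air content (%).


Vol cement = 355 / (3.15 * 1000) = 0.112698 m3
Vol water = 157 / 1000 = 0.157 m3
Vol sand = 771 / (2.65 * 1000) = 0.290943 m3
Vol gravel = 1082 / (2.70 * 1000) = 0.400741 m3
Total solid + water volume = 0.961383 m3
Air = (1 - 0.961383) * 100 = 3.86%

3.86


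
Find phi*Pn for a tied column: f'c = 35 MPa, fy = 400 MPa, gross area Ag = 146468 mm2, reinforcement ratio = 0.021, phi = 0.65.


Ast = rho * Ag = 0.021 * 146468 = 3075.828 mm2
phi*Pn = 0.65 * 0.80 * (0.85 * 35 * (146468 - 3075.828) + 400 * 3075.828) / 1000
= 2858.05 kN

2858.05


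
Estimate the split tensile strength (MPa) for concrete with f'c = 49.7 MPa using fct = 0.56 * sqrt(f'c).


fct = 0.56 * sqrt(49.7)
= 0.56 * 7.05
= 3.948 MPa

3.948


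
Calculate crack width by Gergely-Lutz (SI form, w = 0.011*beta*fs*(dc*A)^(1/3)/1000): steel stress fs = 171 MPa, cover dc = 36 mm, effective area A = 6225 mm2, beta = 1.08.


w = 0.011 * beta * fs * (dc * A)^(1/3) / 1000
= 0.011 * 1.08 * 171 * (36 * 6225)^(1/3) / 1000
= 0.123 mm

0.123


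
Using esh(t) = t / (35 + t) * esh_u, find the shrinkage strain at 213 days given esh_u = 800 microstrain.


esh(213) = 213 / (35 + 213) * 800
= 213 / 248 * 800
= 687.1 microstrain

687.1


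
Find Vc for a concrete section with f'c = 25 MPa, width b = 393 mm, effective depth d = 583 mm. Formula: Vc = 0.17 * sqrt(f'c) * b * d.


Vc = 0.17 * sqrt(25) * 393 * 583 / 1000
= 194.75 kN

194.75


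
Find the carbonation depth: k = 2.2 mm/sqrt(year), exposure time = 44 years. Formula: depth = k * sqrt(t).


depth = k * sqrt(t)
= 2.2 * sqrt(44)
= 14.59 mm

14.59


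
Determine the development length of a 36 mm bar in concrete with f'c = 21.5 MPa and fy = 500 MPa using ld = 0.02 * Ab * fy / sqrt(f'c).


Ab = pi * 36^2 / 4 = 1017.876 mm2
ld = 0.02 * 1017.876 * 500 / sqrt(21.5)
= 2195.2 mm

2195.2


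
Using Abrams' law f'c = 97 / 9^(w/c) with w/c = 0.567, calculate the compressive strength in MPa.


f'c = 97 / 9^0.567
= 97 / 3.476
= 27.91 MPa

27.91


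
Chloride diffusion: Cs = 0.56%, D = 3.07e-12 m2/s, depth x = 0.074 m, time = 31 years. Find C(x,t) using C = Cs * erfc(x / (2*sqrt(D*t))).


t_seconds = 31 * 365.25 * 24 * 3600 = 978285600.0 s
arg = 0.074 / (2 * sqrt(3.07e-12 * 978285600.0))
= 0.6751
erfc(0.6751) = 0.3397
C = 0.56 * 0.3397 = 0.1902%

0.1902


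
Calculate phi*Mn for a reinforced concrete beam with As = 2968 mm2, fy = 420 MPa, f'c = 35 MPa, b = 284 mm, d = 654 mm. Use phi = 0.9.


a = As * fy / (0.85 * f'c * b)
= 2968 * 420 / (0.85 * 35 * 284)
= 147.5394 mm
Mn = As * fy * (d - a/2) / 10^6
= 723.2919 kN-m
phi*Mn = 0.9 * 723.2919 = 650.96 kN-m

650.96


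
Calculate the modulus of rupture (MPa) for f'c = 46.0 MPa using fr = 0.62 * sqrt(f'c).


fr = 0.62 * sqrt(46.0)
= 4.205 MPa

4.205


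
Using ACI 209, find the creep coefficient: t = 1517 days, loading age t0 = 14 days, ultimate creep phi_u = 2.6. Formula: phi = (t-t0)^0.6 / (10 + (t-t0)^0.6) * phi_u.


dt = 1517 - 14 = 1503
phi = 1503^0.6 / (10 + 1503^0.6) * 2.6
= 2.313

2.313


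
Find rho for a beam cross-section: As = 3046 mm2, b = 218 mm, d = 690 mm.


rho = As / (b * d)
= 3046 / (218 * 690)
= 0.0202

0.0202
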